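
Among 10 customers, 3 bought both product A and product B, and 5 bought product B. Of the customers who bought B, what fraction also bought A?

P(A ∩ B) = 3/10
P(B) = 5/10 = 1/2
P(A|B) = P(A ∩ B) / P(B) = (3/10) / (1/2) = 3/5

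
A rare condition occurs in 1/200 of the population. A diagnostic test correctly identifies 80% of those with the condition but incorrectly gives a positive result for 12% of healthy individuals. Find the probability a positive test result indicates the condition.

Let D = the rare event, + = positive/flagged.
P(D) = 1/200
P(+|D) = 80/100 = 4/5
P(+|D') = 12/100 = 3/25
P(+) = P(+|D)P(D) + P(+|D')P(D')
     = \frac{4}{5} × \frac{1}{200} + \frac{3}{25} × \frac{199}{200}
     = \frac{617}{5000}
P(D|+) = P(+|D)P(D)/P(+) = \frac{20}{617}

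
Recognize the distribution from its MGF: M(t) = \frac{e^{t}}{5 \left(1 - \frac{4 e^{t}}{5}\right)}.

The MGF M(t) = \frac{e^{t}}{5 \left(1 - \frac{4 e^{t}}{5}\right)} is the standard form for the Geometric distribution.
Comparing with the known MGF formula identifies: Geometric(p=1/5), X = trial number of first success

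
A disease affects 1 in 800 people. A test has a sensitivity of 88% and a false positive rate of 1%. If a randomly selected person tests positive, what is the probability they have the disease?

Let D = the rare event, + = positive/flagged.
P(D) = 1/800
P(+|D) = 88/100 = 22/25
P(+|D') = 1/100
P(+) = P(+|D)P(D) + P(+|D')P(D')
     = \frac{22}{25} × \frac{1}{800} + \frac{1}{100} × \frac{799}{800}
     = \frac{887}{80000}
P(D|+) = P(+|D)P(D)/P(+) = \frac{88}{887}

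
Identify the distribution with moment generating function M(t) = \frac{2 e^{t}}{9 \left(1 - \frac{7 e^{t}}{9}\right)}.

The MGF M(t) = \frac{2 e^{t}}{9 \left(1 - \frac{7 e^{t}}{9}\right)} is the standard form for the Geometric distribution.
Comparing with the known MGF formula identifies: Geometric(p=2/9), X = trial number of first success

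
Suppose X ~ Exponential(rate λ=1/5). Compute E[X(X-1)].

E[X(X-1)] = E[X² - X] = E[X²] - E[X]
E[X] = 5
E[X²] = Var(X) + (E[X])² = 25 + (5)² = 50
E[X(X-1)] = 50 - 5 = 45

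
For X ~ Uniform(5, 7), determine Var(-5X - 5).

For X ~ Uniform(5, 7):
Var(X) = \frac{1}{3}
Var(-5X - 5) = (-5)² × Var(X) = 25 × \frac{1}{3} = \frac{25}{3}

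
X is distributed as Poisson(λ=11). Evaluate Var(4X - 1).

For X ~ Poisson(λ=11):
Var(X) = 11
Var(4X - 1) = (4)² × Var(X) = 16 × 11 = 176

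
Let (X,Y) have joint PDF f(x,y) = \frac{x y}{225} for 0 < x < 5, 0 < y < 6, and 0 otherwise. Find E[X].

f_X(x) = ∫_0^6 \frac{x y}{225} dy = \frac{2 x}{25}
E[X] = ∫_0^5 x × (\frac{2 x}{25}) dx = \frac{10}{3}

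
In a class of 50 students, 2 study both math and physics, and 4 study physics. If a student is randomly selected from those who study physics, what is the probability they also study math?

P(A ∩ B) = 2/50 = 1/25
P(B) = 4/50 = 2/25
P(A|B) = P(A ∩ B) / P(B) = (1/25) / (2/25) = 1/2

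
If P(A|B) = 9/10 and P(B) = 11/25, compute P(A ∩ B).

By definition, P(A|B) = P(A ∩ B) / P(B)
So P(A ∩ B) = P(A|B) × P(B)
= 9/10 × 11/25
= 99/250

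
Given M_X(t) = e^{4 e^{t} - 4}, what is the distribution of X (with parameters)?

The MGF M(t) = e^{4 e^{t} - 4} is the standard form for the Poisson distribution.
Comparing with the known MGF formula identifies: Poisson(λ=4)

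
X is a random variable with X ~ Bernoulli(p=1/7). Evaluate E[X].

For X ~ Bernoulli(p=1/7), the expected value is:
E[X] = \frac{1}{7}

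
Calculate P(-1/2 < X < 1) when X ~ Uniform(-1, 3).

P(-1/2 < X < 1) = ∫_{-1/2}^{1} f(x) dx
where f(x) = \frac{1}{4}
= \frac{3}{8}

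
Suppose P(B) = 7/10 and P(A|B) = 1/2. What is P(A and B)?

By definition, P(A|B) = P(A ∩ B) / P(B)
So P(A ∩ B) = P(A|B) × P(B)
= 1/2 × 7/10
= 7/20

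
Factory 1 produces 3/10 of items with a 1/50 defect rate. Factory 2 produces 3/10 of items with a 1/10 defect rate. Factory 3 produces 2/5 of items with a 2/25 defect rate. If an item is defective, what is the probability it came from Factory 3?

Using Bayes' theorem:
P(F1) = 3/10, P(D|F1) = 1/50
P(F2) = 3/10, P(D|F2) = 1/10
P(F3) = 2/5, P(D|F3) = 2/25
P(D) = P(D|F1)P(F1) + P(D|F2)P(F2) + P(D|F3)P(F3)
     = \frac{17}{250}
P(F3|D) = P(D|F3)P(F3) / P(D)
= \frac{8}{17}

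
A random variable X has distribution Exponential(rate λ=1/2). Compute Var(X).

For X ~ Exponential(rate λ=1/2):
Var(X) = 4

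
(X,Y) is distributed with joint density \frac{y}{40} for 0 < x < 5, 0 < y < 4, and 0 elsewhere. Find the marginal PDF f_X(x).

f_X(x) = ∫_0^4 f(x,y) dy
= ∫_0^4 \frac{y}{40} dy
= \frac{1}{5} for 0 < x < 5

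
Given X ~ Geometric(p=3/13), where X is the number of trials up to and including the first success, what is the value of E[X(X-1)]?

E[X(X-1)] = E[X² - X] = E[X²] - E[X]
E[X] = \frac{13}{3}
E[X²] = Var(X) + (E[X])² = \frac{130}{9} + (\frac{13}{3})² = \frac{299}{9}
E[X(X-1)] = \frac{299}{9} - \frac{13}{3} = \frac{260}{9}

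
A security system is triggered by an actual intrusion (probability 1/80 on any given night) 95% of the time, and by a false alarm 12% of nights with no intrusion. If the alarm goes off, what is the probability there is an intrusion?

Let D = the rare event, + = positive/flagged.
P(D) = 1/80
P(+|D) = 95/100 = 19/20
P(+|D') = 12/100 = 3/25
P(+) = P(+|D)P(D) + P(+|D')P(D')
     = \frac{19}{20} × \frac{1}{80} + \frac{3}{25} × \frac{79}{80}
     = \frac{1043}{8000}
P(D|+) = P(+|D)P(D)/P(+) = \frac{95}{1043}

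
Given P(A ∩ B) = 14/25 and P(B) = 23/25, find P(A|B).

P(A|B) = P(A ∩ B) / P(B)
= (14/25) / (23/25)
= 14/23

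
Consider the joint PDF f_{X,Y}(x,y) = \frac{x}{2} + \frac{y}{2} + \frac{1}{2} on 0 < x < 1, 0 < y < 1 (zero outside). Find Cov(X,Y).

E[XY] = ∫∫ xy × f(x,y) dx dy = \frac{7}{24}
E[X] = \frac{13}{24}
E[Y] = \frac{13}{24}
Cov(X,Y) = E[XY] - E[X]E[Y] = - \frac{1}{576}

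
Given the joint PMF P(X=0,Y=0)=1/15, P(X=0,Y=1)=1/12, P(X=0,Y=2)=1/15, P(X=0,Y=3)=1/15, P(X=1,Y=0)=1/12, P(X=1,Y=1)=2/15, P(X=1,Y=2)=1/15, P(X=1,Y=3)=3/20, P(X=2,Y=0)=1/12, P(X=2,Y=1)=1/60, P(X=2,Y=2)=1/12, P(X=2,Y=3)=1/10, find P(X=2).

P(X=2) = P(X=2,Y=0) + P(X=2,Y=1) + P(X=2,Y=2) + P(X=2,Y=3)
= 1/12 + 1/60 + 1/12 + 1/10
= 17/60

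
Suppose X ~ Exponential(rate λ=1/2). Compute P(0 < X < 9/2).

P(0 < X < 9/2) = ∫_{0}^{9/2} f(x) dx
where f(x) = \frac{e^{- \frac{x}{2}}}{2}
= 1 - e^{- \frac{9}{4}}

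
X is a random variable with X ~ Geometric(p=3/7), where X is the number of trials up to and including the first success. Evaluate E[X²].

Using the identity E[X²] = Var(X) + (E[X])²:
E[X] = \frac{7}{3}
Var(X) = \frac{28}{9}
E[X²] = \frac{28}{9} + (\frac{7}{3})²
= \frac{77}{9}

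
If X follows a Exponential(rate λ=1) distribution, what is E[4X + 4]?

For X ~ Exponential(rate λ=1):
E[X] = 1
E[4X + 4] = 4 × E[X] + 4 = 8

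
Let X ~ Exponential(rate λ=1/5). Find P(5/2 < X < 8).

P(5/2 < X < 8) = ∫_{5/2}^{8} f(x) dx
where f(x) = \frac{e^{- \frac{x}{5}}}{5}
= - \frac{1}{e^{\frac{8}{5}}} + e^{- \frac{1}{2}}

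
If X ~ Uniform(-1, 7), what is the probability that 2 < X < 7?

P(2 < X < 7) = ∫_{2}^{7} f(x) dx
where f(x) = \frac{1}{8}
= \frac{5}{8}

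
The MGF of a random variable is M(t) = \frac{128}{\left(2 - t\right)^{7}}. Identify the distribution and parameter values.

The MGF M(t) = \frac{128}{\left(2 - t\right)^{7}} is the standard form for the Gamma distribution.
Comparing with the known MGF formula identifies: Gamma(shape α=7, rate β=2)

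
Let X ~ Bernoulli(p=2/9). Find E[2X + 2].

For X ~ Bernoulli(p=2/9):
E[X] = \frac{2}{9}
E[2X + 2] = 2 × E[X] + 2 = \frac{22}{9}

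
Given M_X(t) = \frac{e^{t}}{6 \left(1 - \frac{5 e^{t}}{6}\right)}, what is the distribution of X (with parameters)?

The MGF M(t) = \frac{e^{t}}{6 \left(1 - \frac{5 e^{t}}{6}\right)} is the standard form for the Geometric distribution.
Comparing with the known MGF formula identifies: Geometric(p=1/6), X = trial number of first success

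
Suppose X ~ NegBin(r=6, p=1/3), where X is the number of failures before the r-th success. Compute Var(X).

For X ~ NegBin(r=6, p=1/3), where X is the number of failures before the r-th success:
Var(X) = 36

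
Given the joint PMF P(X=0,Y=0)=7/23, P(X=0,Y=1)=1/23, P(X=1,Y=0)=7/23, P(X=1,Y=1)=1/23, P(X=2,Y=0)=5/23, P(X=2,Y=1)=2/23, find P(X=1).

P(X=1) = P(X=1,Y=0) + P(X=1,Y=1)
= 7/23 + 1/23
= 8/23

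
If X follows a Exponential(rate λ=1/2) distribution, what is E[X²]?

Using the identity E[X²] = Var(X) + (E[X])²:
E[X] = 2
Var(X) = 4
E[X²] = 4 + (2)²
= 8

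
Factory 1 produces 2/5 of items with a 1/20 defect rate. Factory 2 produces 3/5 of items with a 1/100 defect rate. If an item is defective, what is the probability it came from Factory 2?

Using Bayes' theorem:
P(F1) = 2/5, P(D|F1) = 1/20
P(F2) = 3/5, P(D|F2) = 1/100
P(D) = P(D|F1)P(F1) + P(D|F2)P(F2)
     = \frac{13}{500}
P(F2|D) = P(D|F2)P(F2) / P(D)
= \frac{3}{13}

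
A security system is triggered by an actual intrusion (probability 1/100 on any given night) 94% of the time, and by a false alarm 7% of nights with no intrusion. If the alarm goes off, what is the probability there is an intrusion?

Let D = the rare event, + = positive/flagged.
P(D) = 1/100
P(+|D) = 94/100 = 47/50
P(+|D') = 7/100
P(+) = P(+|D)P(D) + P(+|D')P(D')
     = \frac{47}{50} × \frac{1}{100} + \frac{7}{100} × \frac{99}{100}
     = \frac{787}{10000}
P(D|+) = P(+|D)P(D)/P(+) = \frac{94}{787}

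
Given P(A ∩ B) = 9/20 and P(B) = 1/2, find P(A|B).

P(A|B) = P(A ∩ B) / P(B)
= (9/20) / (1/2)
= 9/10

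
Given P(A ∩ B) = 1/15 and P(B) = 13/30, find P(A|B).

P(A|B) = P(A ∩ B) / P(B)
= (1/15) / (13/30)
= 2/13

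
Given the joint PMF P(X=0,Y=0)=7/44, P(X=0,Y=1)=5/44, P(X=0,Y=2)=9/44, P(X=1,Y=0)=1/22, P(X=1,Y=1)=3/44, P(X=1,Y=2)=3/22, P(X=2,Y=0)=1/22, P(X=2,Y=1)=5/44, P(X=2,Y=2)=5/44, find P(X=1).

P(X=1) = P(X=1,Y=0) + P(X=1,Y=1) + P(X=1,Y=2)
= 1/22 + 3/44 + 3/22
= 1/4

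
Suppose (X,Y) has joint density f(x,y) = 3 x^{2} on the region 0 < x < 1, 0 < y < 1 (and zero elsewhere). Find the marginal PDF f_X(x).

f_X(x) = ∫_0^1 f(x,y) dy
= ∫_0^1 3 x^{2} dy
= 3 x^{2} for 0 < x < 1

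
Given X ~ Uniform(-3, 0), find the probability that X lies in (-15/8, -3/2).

P(-15/8 < X < -3/2) = ∫_{-15/8}^{-3/2} f(x) dx
where f(x) = \frac{1}{3}
= \frac{1}{8}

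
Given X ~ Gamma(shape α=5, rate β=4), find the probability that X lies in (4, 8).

P(4 < X < 8) = ∫_{4}^{8} f(x) dx
where f(x) = \frac{128 x^{4} e^{- 4 x}}{3}
= \frac{-149091 + 10675 e^{16}}{3 e^{32}}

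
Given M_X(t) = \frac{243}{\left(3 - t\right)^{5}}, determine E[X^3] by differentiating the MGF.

To find E[X^3], compute M^(3)(0):
M^(1)(t) = \frac{1215}{\left(3 - t\right)^{6}}
M^(2)(t) = \frac{7290}{\left(3 - t\right)^{7}}
M^(3)(t) = \frac{51030}{\left(3 - t\right)^{8}}
M^(3)(0) = \frac{70}{9}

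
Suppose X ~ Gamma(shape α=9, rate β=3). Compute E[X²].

Using the identity E[X²] = Var(X) + (E[X])²:
E[X] = 3
Var(X) = 1
E[X²] = 1 + (3)²
= 10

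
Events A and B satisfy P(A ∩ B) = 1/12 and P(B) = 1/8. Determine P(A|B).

P(A|B) = P(A ∩ B) / P(B)
= (1/12) / (1/8)
= 2/3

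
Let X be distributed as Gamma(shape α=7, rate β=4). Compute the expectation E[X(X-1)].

E[X(X-1)] = E[X² - X] = E[X²] - E[X]
E[X] = \frac{7}{4}
E[X²] = Var(X) + (E[X])² = \frac{7}{16} + (\frac{7}{4})² = \frac{7}{2}
E[X(X-1)] = \frac{7}{2} - \frac{7}{4} = \frac{7}{4}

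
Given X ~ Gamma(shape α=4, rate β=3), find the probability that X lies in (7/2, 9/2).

P(7/2 < X < 9/2) = ∫_{7/2}^{9/2} f(x) dx
where f(x) = \frac{27 x^{3} e^{- 3 x}}{2}
= \frac{-8251 + 4153 e^{3}}{16 e^{\frac{27}{2}}}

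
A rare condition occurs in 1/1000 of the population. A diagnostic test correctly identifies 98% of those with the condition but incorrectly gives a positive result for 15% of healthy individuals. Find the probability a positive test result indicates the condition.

Let D = the rare event, + = positive/flagged.
P(D) = 1/1000
P(+|D) = 98/100 = 49/50
P(+|D') = 15/100 = 3/20
P(+) = P(+|D)P(D) + P(+|D')P(D')
     = \frac{49}{50} × \frac{1}{1000} + \frac{3}{20} × \frac{999}{1000}
     = \frac{15083}{100000}
P(D|+) = P(+|D)P(D)/P(+) = \frac{98}{15083}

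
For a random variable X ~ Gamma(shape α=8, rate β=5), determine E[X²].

Using the identity E[X²] = Var(X) + (E[X])²:
E[X] = \frac{8}{5}
Var(X) = \frac{8}{25}
E[X²] = \frac{8}{25} + (\frac{8}{5})²
= \frac{72}{25}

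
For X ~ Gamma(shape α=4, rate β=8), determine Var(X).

For X ~ Gamma(shape α=4, rate β=8):
Var(X) = \frac{1}{16}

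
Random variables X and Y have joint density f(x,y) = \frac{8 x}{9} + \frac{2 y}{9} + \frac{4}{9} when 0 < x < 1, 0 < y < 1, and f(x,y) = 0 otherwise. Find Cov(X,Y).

E[XY] = ∫∫ xy × f(x,y) dx dy = \frac{8}{27}
E[X] = \frac{31}{54}
E[Y] = \frac{14}{27}
Cov(X,Y) = E[XY] - E[X]E[Y] = - \frac{1}{729}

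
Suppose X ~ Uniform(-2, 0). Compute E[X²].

Using the identity E[X²] = Var(X) + (E[X])²:
E[X] = -1
Var(X) = \frac{1}{3}
E[X²] = \frac{1}{3} + (-1)²
= \frac{4}{3}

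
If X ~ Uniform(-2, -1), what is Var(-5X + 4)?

For X ~ Uniform(-2, -1):
Var(X) = \frac{1}{12}
Var(-5X + 4) = (-5)² × Var(X) = 25 × \frac{1}{12} = \frac{25}{12}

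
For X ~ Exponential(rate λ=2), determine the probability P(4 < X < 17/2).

P(4 < X < 17/2) = ∫_{4}^{17/2} f(x) dx
where f(x) = 2 e^{- 2 x}
= - \frac{1 - e^{9}}{e^{17}}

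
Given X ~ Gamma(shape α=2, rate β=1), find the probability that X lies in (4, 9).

P(4 < X < 9) = ∫_{4}^{9} f(x) dx
where f(x) = x e^{- x}
= \frac{5 \left(-2 + e^{5}\right)}{e^{9}}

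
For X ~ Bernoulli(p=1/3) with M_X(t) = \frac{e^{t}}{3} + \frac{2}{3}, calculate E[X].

To find E[X], compute M^(1)(0):
M^(1)(t) = \frac{e^{t}}{3}
M^(1)(0) = \frac{1}{3}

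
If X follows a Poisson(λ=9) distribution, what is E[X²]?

Using the identity E[X²] = Var(X) + (E[X])²:
E[X] = 9
Var(X) = 9
E[X²] = 9 + (9)²
= 90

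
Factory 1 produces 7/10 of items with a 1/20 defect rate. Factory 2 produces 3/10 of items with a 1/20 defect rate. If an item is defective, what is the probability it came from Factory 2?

Using Bayes' theorem:
P(F1) = 7/10, P(D|F1) = 1/20
P(F2) = 3/10, P(D|F2) = 1/20
P(D) = P(D|F1)P(F1) + P(D|F2)P(F2)
     = \frac{1}{20}
P(F2|D) = P(D|F2)P(F2) / P(D)
= \frac{3}{10}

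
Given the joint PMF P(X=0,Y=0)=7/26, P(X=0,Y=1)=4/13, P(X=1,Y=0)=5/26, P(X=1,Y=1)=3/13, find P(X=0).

P(X=0) = P(X=0,Y=0) + P(X=0,Y=1)
= 7/26 + 4/13
= 15/26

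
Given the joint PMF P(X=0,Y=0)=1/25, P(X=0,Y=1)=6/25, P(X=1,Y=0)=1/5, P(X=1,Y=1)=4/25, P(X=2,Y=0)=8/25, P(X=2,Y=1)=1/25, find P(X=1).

P(X=1) = P(X=1,Y=0) + P(X=1,Y=1)
= 1/5 + 4/25
= 9/25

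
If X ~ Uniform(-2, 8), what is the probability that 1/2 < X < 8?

P(1/2 < X < 8) = ∫_{1/2}^{8} f(x) dx
where f(x) = \frac{1}{10}
= \frac{3}{4}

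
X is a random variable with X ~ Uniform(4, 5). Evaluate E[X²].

Using the identity E[X²] = Var(X) + (E[X])²:
E[X] = \frac{9}{2}
Var(X) = \frac{1}{12}
E[X²] = \frac{1}{12} + (\frac{9}{2})²
= \frac{61}{3}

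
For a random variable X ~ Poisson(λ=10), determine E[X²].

Using the identity E[X²] = Var(X) + (E[X])²:
E[X] = 10
Var(X) = 10
E[X²] = 10 + (10)²
= 110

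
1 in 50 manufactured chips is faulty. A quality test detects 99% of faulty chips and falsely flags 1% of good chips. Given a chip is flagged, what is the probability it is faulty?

Let D = the rare event, + = positive/flagged.
P(D) = 1/50
P(+|D) = 99/100
P(+|D') = 1/100
P(+) = P(+|D)P(D) + P(+|D')P(D')
     = \frac{99}{100} × \frac{1}{50} + \frac{1}{100} × \frac{49}{50}
     = \frac{37}{1250}
P(D|+) = P(+|D)P(D)/P(+) = \frac{99}{148}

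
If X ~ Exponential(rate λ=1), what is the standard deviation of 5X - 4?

For X ~ Exponential(rate λ=1):
Var(X) = 1
SD(X) = √(Var(X)) = √(1) = 1
SD(5X - 4) = |5| × SD(X) = 5 × 1 = 5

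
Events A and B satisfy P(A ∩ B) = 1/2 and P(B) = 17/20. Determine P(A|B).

P(A|B) = P(A ∩ B) / P(B)
= (1/2) / (17/20)
= 10/17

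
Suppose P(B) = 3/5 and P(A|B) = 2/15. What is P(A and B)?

By definition, P(A|B) = P(A ∩ B) / P(B)
So P(A ∩ B) = P(A|B) × P(B)
= 2/15 × 3/5
= 2/25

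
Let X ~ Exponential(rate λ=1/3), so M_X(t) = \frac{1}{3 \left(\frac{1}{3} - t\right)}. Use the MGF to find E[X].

To find E[X], compute M^(1)(0):
M^(1)(t) = \frac{1}{3 \left(\frac{1}{3} - t\right)^{2}}
M^(1)(0) = 3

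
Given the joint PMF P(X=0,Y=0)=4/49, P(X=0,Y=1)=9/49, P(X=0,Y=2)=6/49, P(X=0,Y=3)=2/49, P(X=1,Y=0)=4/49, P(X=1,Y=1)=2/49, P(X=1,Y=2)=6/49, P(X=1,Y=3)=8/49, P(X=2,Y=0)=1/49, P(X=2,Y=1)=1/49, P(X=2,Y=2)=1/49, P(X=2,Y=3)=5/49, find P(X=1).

P(X=1) = P(X=1,Y=0) + P(X=1,Y=1) + P(X=1,Y=2) + P(X=1,Y=3)
= 4/49 + 2/49 + 6/49 + 8/49
= 20/49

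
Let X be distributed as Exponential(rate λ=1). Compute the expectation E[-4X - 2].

For X ~ Exponential(rate λ=1):
E[X] = 1
E[-4X - 2] = -4 × E[X] - 2 = -6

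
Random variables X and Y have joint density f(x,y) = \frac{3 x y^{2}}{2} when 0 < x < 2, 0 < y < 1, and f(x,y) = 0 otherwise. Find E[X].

f_X(x) = ∫_0^1 \frac{3 x y^{2}}{2} dy = \frac{x}{2}
E[X] = ∫_0^2 x × (\frac{x}{2}) dx = \frac{4}{3}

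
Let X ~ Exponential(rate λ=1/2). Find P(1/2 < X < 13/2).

P(1/2 < X < 13/2) = ∫_{1/2}^{13/2} f(x) dx
where f(x) = \frac{e^{- \frac{x}{2}}}{2}
= - \frac{1 - e^{3}}{e^{\frac{13}{4}}}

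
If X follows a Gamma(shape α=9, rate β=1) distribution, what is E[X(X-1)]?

E[X(X-1)] = E[X² - X] = E[X²] - E[X]
E[X] = 9
E[X²] = Var(X) + (E[X])² = 9 + (9)² = 90
E[X(X-1)] = 90 - 9 = 81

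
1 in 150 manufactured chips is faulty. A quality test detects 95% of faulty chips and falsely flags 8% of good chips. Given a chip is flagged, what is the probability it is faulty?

Let D = the rare event, + = positive/flagged.
P(D) = 1/150
P(+|D) = 95/100 = 19/20
P(+|D') = 8/100 = 2/25
P(+) = P(+|D)P(D) + P(+|D')P(D')
     = \frac{19}{20} × \frac{1}{150} + \frac{2}{25} × \frac{149}{150}
     = \frac{429}{5000}
P(D|+) = P(+|D)P(D)/P(+) = \frac{95}{1287}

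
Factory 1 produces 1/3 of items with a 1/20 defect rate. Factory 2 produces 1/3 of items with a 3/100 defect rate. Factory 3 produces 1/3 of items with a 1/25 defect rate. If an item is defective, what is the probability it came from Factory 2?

Using Bayes' theorem:
P(F1) = 1/3, P(D|F1) = 1/20
P(F2) = 1/3, P(D|F2) = 3/100
P(F3) = 1/3, P(D|F3) = 1/25
P(D) = P(D|F1)P(F1) + P(D|F2)P(F2) + P(D|F3)P(F3)
     = \frac{1}{25}
P(F2|D) = P(D|F2)P(F2) / P(D)
= \frac{1}{4}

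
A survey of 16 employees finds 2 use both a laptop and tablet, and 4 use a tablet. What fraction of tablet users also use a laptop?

P(A ∩ B) = 2/16 = 1/8
P(B) = 4/16 = 1/4
P(A|B) = P(A ∩ B) / P(B) = (1/8) / (1/4) = 1/2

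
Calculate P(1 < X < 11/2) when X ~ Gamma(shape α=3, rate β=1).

P(1 < X < 11/2) = ∫_{1}^{11/2} f(x) dx
where f(x) = \frac{x^{2} e^{- x}}{2}
= - \frac{173}{8 e^{\frac{11}{2}}} + \frac{5}{2 e}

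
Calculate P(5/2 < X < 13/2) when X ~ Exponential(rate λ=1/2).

P(5/2 < X < 13/2) = ∫_{5/2}^{13/2} f(x) dx
where f(x) = \frac{e^{- \frac{x}{2}}}{2}
= - \frac{1 - e^{2}}{e^{\frac{13}{4}}}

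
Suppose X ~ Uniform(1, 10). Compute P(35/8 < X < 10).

P(35/8 < X < 10) = ∫_{35/8}^{10} f(x) dx
where f(x) = \frac{1}{9}
= \frac{5}{8}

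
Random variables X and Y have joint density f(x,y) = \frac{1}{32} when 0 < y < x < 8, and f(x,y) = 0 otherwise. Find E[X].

f_X(x) = ∫_0^x \frac{1}{32} dy = \frac{x}{32}
E[X] = ∫_0^8 x × (\frac{x}{32}) dx = \frac{16}{3}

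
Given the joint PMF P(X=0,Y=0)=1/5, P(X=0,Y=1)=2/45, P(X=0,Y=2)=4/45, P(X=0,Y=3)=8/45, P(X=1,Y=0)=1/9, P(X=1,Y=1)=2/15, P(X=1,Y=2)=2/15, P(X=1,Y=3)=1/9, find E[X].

First find marginal of X:
P(X=0) = 23/45
P(X=1) = 22/45
E[X] = 0 × 23/45 + 1 × 22/45 = 22/45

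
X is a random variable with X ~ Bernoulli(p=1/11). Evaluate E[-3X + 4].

For X ~ Bernoulli(p=1/11):
E[X] = \frac{1}{11}
E[-3X + 4] = -3 × E[X] + 4 = \frac{41}{11}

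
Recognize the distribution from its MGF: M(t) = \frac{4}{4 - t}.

The MGF M(t) = \frac{4}{4 - t} is the standard form for the Exponential distribution.
Comparing with the known MGF formula identifies: Exponential(rate λ=4)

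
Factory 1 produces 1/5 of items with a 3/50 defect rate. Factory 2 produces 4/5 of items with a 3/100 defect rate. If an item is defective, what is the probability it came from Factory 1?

Using Bayes' theorem:
P(F1) = 1/5, P(D|F1) = 3/50
P(F2) = 4/5, P(D|F2) = 3/100
P(D) = P(D|F1)P(F1) + P(D|F2)P(F2)
     = \frac{9}{250}
P(F1|D) = P(D|F1)P(F1) / P(D)
= \frac{1}{3}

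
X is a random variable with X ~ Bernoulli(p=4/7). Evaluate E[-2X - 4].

For X ~ Bernoulli(p=4/7):
E[X] = \frac{4}{7}
E[-2X - 4] = -2 × E[X] - 4 = - \frac{36}{7}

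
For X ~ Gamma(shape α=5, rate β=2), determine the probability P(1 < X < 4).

P(1 < X < 4) = ∫_{1}^{4} f(x) dx
where f(x) = \frac{4 x^{4} e^{- 2 x}}{3}
= \frac{-297 + 7 e^{6}}{e^{8}}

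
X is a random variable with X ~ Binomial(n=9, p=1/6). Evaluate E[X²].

Using the identity E[X²] = Var(X) + (E[X])²:
E[X] = \frac{3}{2}
Var(X) = \frac{5}{4}
E[X²] = \frac{5}{4} + (\frac{3}{2})²
= \frac{7}{2}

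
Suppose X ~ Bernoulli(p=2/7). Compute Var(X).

For X ~ Bernoulli(p=2/7):
Var(X) = \frac{10}{49}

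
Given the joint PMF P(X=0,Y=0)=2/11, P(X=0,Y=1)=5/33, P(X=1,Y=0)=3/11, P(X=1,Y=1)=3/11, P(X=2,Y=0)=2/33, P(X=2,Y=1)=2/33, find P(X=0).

P(X=0) = P(X=0,Y=0) + P(X=0,Y=1)
= 2/11 + 5/33
= 1/3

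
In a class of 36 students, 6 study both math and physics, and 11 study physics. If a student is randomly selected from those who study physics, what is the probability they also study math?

P(A ∩ B) = 6/36 = 1/6
P(B) = 11/36
P(A|B) = P(A ∩ B) / P(B) = (1/6) / (11/36) = 6/11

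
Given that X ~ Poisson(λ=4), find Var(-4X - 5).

For X ~ Poisson(λ=4):
Var(X) = 4
Var(-4X - 5) = (-4)² × Var(X) = 16 × 4 = 64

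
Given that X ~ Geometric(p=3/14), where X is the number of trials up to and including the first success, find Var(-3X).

For X ~ Geometric(p=3/14), where X is the number of trials up to and including the first success:
Var(X) = \frac{154}{9}
Var(-3X) = (-3)² × Var(X) = 9 × \frac{154}{9} = 154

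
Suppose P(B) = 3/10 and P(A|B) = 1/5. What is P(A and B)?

By definition, P(A|B) = P(A ∩ B) / P(B)
So P(A ∩ B) = P(A|B) × P(B)
= 1/5 × 3/10
= 3/50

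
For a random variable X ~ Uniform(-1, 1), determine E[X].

For X ~ Uniform(-1, 1), the expected value is:
E[X] = 0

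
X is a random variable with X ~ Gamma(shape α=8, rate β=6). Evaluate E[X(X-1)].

E[X(X-1)] = E[X² - X] = E[X²] - E[X]
E[X] = \frac{4}{3}
E[X²] = Var(X) + (E[X])² = \frac{2}{9} + (\frac{4}{3})² = 2
E[X(X-1)] = 2 - \frac{4}{3} = \frac{2}{3}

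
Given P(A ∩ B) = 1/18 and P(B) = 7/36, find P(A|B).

P(A|B) = P(A ∩ B) / P(B)
= (1/18) / (7/36)
= 2/7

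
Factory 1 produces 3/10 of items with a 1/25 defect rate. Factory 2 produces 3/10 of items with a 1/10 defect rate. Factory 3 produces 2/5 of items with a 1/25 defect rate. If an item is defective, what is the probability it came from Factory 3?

Using Bayes' theorem:
P(F1) = 3/10, P(D|F1) = 1/25
P(F2) = 3/10, P(D|F2) = 1/10
P(F3) = 2/5, P(D|F3) = 1/25
P(D) = P(D|F1)P(F1) + P(D|F2)P(F2) + P(D|F3)P(F3)
     = \frac{29}{500}
P(F3|D) = P(D|F3)P(F3) / P(D)
= \frac{8}{29}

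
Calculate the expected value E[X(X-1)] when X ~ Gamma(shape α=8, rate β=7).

E[X(X-1)] = E[X² - X] = E[X²] - E[X]
E[X] = \frac{8}{7}
E[X²] = Var(X) + (E[X])² = \frac{8}{49} + (\frac{8}{7})² = \frac{72}{49}
E[X(X-1)] = \frac{72}{49} - \frac{8}{7} = \frac{16}{49}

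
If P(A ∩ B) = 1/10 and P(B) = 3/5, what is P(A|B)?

P(A|B) = P(A ∩ B) / P(B)
= (1/10) / (3/5)
= 1/6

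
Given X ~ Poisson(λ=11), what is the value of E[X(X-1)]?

E[X(X-1)] = E[X² - X] = E[X²] - E[X]
E[X] = 11
E[X²] = Var(X) + (E[X])² = 11 + (11)² = 132
E[X(X-1)] = 132 - 11 = 121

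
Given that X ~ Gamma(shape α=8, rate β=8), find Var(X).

For X ~ Gamma(shape α=8, rate β=8):
Var(X) = \frac{1}{8}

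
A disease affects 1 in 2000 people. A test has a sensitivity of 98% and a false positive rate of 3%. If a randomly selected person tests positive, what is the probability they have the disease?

Let D = the rare event, + = positive/flagged.
P(D) = 1/2000
P(+|D) = 98/100 = 49/50
P(+|D') = 3/100
P(+) = P(+|D)P(D) + P(+|D')P(D')
     = \frac{49}{50} × \frac{1}{2000} + \frac{3}{100} × \frac{1999}{2000}
     = \frac{1219}{40000}
P(D|+) = P(+|D)P(D)/P(+) = \frac{98}{6095}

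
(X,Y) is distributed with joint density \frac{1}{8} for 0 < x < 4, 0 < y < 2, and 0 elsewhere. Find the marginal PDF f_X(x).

f_X(x) = ∫_0^2 f(x,y) dy
= ∫_0^2 \frac{1}{8} dy
= \frac{1}{4} for 0 < x < 4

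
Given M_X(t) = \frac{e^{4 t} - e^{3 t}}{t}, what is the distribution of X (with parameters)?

The MGF M(t) = \frac{e^{4 t} - e^{3 t}}{t} is the standard form for the Uniform distribution.
Comparing with the known MGF formula identifies: Uniform(3, 4)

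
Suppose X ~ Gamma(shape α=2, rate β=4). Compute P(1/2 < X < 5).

P(1/2 < X < 5) = ∫_{1/2}^{5} f(x) dx
where f(x) = 16 x e^{- 4 x}
= \frac{3 \left(-7 + e^{18}\right)}{e^{20}}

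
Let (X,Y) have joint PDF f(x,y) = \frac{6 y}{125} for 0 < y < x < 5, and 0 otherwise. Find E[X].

f_X(x) = ∫_0^x \frac{6 y}{125} dy = \frac{3 x^{2}}{125}
E[X] = ∫_0^5 x × (\frac{3 x^{2}}{125}) dx = \frac{15}{4}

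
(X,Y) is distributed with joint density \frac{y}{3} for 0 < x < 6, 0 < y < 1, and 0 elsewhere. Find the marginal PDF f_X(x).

f_X(x) = ∫_0^1 f(x,y) dy
= ∫_0^1 \frac{y}{3} dy
= \frac{1}{6} for 0 < x < 6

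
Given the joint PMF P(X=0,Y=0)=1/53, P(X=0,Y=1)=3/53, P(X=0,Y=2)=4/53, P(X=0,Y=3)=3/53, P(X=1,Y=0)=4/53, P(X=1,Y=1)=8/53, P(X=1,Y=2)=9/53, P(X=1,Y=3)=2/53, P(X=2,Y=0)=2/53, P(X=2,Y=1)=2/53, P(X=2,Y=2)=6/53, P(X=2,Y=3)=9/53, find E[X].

First find marginal of X:
P(X=0) = 11/53
P(X=1) = 23/53
P(X=2) = 19/53
E[X] = 0 × 11/53 + 1 × 23/53 + 2 × 19/53 = 61/53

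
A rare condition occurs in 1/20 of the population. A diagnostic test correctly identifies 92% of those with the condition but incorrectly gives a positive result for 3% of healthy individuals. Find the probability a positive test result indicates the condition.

Let D = the rare event, + = positive/flagged.
P(D) = 1/20
P(+|D) = 92/100 = 23/25
P(+|D') = 3/100
P(+) = P(+|D)P(D) + P(+|D')P(D')
     = \frac{23}{25} × \frac{1}{20} + \frac{3}{100} × \frac{19}{20}
     = \frac{149}{2000}
P(D|+) = P(+|D)P(D)/P(+) = \frac{92}{149}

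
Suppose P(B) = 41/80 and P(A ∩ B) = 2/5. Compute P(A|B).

P(A|B) = P(A ∩ B) / P(B)
= (2/5) / (41/80)
= 32/41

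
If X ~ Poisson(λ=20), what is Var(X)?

For X ~ Poisson(λ=20):
Var(X) = 20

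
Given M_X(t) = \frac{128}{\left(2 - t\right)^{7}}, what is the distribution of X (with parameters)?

The MGF M(t) = \frac{128}{\left(2 - t\right)^{7}} is the standard form for the Gamma distribution.
Comparing with the known MGF formula identifies: Gamma(shape α=7, rate β=2)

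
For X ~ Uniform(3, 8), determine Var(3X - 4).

For X ~ Uniform(3, 8):
Var(X) = \frac{25}{12}
Var(3X - 4) = (3)² × Var(X) = 9 × \frac{25}{12} = \frac{75}{4}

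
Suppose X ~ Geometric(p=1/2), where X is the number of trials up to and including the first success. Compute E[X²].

Using the identity E[X²] = Var(X) + (E[X])²:
E[X] = 2
Var(X) = 2
E[X²] = 2 + (2)²
= 6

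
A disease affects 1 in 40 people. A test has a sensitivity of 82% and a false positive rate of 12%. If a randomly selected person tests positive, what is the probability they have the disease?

Let D = the rare event, + = positive/flagged.
P(D) = 1/40
P(+|D) = 82/100 = 41/50
P(+|D') = 12/100 = 3/25
P(+) = P(+|D)P(D) + P(+|D')P(D')
     = \frac{41}{50} × \frac{1}{40} + \frac{3}{25} × \frac{39}{40}
     = \frac{11}{80}
P(D|+) = P(+|D)P(D)/P(+) = \frac{41}{275}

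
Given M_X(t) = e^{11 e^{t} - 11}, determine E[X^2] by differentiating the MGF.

To find E[X^2], compute M^(2)(0):
M^(1)(t) = 11 e^{t} e^{11 e^{t} - 11}
M^(2)(t) = 121 e^{2 t} e^{11 e^{t} - 11} + 11 e^{t} e^{11 e^{t} - 11}
M^(2)(0) = 132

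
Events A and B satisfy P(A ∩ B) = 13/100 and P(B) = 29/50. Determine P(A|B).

P(A|B) = P(A ∩ B) / P(B)
= (13/100) / (29/50)
= 13/58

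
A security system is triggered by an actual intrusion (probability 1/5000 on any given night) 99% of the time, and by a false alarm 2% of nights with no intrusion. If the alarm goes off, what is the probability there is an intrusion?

Let D = the rare event, + = positive/flagged.
P(D) = 1/5000
P(+|D) = 99/100
P(+|D') = 2/100 = 1/50
P(+) = P(+|D)P(D) + P(+|D')P(D')
     = \frac{99}{100} × \frac{1}{5000} + \frac{1}{50} × \frac{4999}{5000}
     = \frac{10097}{500000}
P(D|+) = P(+|D)P(D)/P(+) = \frac{99}{10097}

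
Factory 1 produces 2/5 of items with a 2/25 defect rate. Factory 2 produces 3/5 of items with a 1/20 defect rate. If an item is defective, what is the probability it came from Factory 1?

Using Bayes' theorem:
P(F1) = 2/5, P(D|F1) = 2/25
P(F2) = 3/5, P(D|F2) = 1/20
P(D) = P(D|F1)P(F1) + P(D|F2)P(F2)
     = \frac{31}{500}
P(F1|D) = P(D|F1)P(F1) / P(D)
= \frac{16}{31}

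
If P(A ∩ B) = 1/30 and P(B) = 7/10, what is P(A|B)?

P(A|B) = P(A ∩ B) / P(B)
= (1/30) / (7/10)
= 1/21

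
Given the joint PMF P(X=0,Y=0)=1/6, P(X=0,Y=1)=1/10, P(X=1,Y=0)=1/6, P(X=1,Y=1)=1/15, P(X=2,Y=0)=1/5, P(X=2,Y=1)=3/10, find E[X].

First find marginal of X:
P(X=0) = 4/15
P(X=1) = 7/30
P(X=2) = 1/2
E[X] = 0 × 4/15 + 1 × 7/30 + 2 × 1/2 = 37/30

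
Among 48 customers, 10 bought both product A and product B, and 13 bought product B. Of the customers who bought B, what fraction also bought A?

P(A ∩ B) = 10/48 = 5/24
P(B) = 13/48
P(A|B) = P(A ∩ B) / P(B) = (5/24) / (13/48) = 10/13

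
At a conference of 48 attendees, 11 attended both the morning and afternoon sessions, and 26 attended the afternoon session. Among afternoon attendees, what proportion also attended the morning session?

P(A ∩ B) = 11/48
P(B) = 26/48 = 13/24
P(A|B) = P(A ∩ B) / P(B) = (11/48) / (13/24) = 11/26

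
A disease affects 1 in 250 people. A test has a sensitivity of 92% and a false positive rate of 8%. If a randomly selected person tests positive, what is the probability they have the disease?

Let D = the rare event, + = positive/flagged.
P(D) = 1/250
P(+|D) = 92/100 = 23/25
P(+|D') = 8/100 = 2/25
P(+) = P(+|D)P(D) + P(+|D')P(D')
     = \frac{23}{25} × \frac{1}{250} + \frac{2}{25} × \frac{249}{250}
     = \frac{521}{6250}
P(D|+) = P(+|D)P(D)/P(+) = \frac{23}{521}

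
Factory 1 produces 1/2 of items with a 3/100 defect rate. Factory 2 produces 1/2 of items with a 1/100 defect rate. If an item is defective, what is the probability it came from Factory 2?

Using Bayes' theorem:
P(F1) = 1/2, P(D|F1) = 3/100
P(F2) = 1/2, P(D|F2) = 1/100
P(D) = P(D|F1)P(F1) + P(D|F2)P(F2)
     = \frac{1}{50}
P(F2|D) = P(D|F2)P(F2) / P(D)
= \frac{1}{4}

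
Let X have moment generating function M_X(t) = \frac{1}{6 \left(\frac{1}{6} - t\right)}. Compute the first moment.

To find E[X], compute M^(1)(0):
M^(1)(t) = \frac{1}{6 \left(\frac{1}{6} - t\right)^{2}}
M^(1)(0) = 6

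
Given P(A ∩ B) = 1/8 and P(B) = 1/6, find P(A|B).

P(A|B) = P(A ∩ B) / P(B)
= (1/8) / (1/6)
= 3/4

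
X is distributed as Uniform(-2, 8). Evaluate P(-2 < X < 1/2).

P(-2 < X < 1/2) = ∫_{-2}^{1/2} f(x) dx
where f(x) = \frac{1}{10}
= \frac{1}{4}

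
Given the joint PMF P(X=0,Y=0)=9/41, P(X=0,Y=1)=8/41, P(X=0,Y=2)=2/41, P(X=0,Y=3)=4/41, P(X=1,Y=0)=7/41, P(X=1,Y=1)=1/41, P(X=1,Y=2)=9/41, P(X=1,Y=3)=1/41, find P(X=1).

P(X=1) = P(X=1,Y=0) + P(X=1,Y=1) + P(X=1,Y=2) + P(X=1,Y=3)
= 7/41 + 1/41 + 9/41 + 1/41
= 18/41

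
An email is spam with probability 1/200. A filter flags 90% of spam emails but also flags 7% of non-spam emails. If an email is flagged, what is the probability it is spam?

Let D = the rare event, + = positive/flagged.
P(D) = 1/200
P(+|D) = 90/100 = 9/10
P(+|D') = 7/100
P(+) = P(+|D)P(D) + P(+|D')P(D')
     = \frac{9}{10} × \frac{1}{200} + \frac{7}{100} × \frac{199}{200}
     = \frac{1483}{20000}
P(D|+) = P(+|D)P(D)/P(+) = \frac{90}{1483}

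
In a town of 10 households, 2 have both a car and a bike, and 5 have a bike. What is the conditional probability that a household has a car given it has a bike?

P(A ∩ B) = 2/10 = 1/5
P(B) = 5/10 = 1/2
P(A|B) = P(A ∩ B) / P(B) = (1/5) / (1/2) = 2/5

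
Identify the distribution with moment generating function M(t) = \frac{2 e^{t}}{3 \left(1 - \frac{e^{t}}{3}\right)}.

The MGF M(t) = \frac{2 e^{t}}{3 \left(1 - \frac{e^{t}}{3}\right)} is the standard form for the Geometric distribution.
Comparing with the known MGF formula identifies: Geometric(p=2/3), X = trial number of first success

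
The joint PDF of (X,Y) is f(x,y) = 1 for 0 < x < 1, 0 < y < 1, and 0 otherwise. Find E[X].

f_X(x) = ∫_0^1 1 dy = 1
E[X] = ∫_0^1 x × (1) dx = \frac{1}{2}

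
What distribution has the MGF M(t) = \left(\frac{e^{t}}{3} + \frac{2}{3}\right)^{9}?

The MGF M(t) = \left(\frac{e^{t}}{3} + \frac{2}{3}\right)^{9} is the standard form for the Binomial distribution.
Comparing with the known MGF formula identifies: Binomial(n=9, p=1/3)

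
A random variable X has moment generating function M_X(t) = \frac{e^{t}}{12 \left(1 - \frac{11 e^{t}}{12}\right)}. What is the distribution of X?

The MGF M(t) = \frac{e^{t}}{12 \left(1 - \frac{11 e^{t}}{12}\right)} is the standard form for the Geometric distribution.
Comparing with the known MGF formula identifies: Geometric(p=1/12), X = trial number of first success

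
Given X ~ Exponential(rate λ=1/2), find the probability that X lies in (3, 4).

P(3 < X < 4) = ∫_{3}^{4} f(x) dx
where f(x) = \frac{e^{- \frac{x}{2}}}{2}
= - \frac{1}{e^{2}} + e^{- \frac{3}{2}}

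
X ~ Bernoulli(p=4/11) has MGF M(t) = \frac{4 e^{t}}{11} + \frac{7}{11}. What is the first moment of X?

To find E[X], compute M^(1)(0):
M^(1)(t) = \frac{4 e^{t}}{11}
M^(1)(0) = \frac{4}{11}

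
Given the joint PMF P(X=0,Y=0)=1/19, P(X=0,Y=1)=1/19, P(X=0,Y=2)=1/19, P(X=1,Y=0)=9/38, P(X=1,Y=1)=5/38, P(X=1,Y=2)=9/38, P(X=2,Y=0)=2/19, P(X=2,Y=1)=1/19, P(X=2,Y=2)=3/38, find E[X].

First find marginal of X:
P(X=0) = 3/19
P(X=1) = 23/38
P(X=2) = 9/38
E[X] = 0 × 3/19 + 1 × 23/38 + 2 × 9/38 = 41/38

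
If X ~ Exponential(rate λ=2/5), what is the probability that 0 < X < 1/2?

P(0 < X < 1/2) = ∫_{0}^{1/2} f(x) dx
where f(x) = \frac{2 e^{- \frac{2 x}{5}}}{5}
= 1 - e^{- \frac{1}{5}}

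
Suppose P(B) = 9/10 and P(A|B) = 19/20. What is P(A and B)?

By definition, P(A|B) = P(A ∩ B) / P(B)
So P(A ∩ B) = P(A|B) × P(B)
= 19/20 × 9/10
= 171/200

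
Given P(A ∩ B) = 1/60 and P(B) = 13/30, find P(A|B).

P(A|B) = P(A ∩ B) / P(B)
= (1/60) / (13/30)
= 1/26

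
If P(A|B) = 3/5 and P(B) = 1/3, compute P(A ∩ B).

By definition, P(A|B) = P(A ∩ B) / P(B)
So P(A ∩ B) = P(A|B) × P(B)
= 3/5 × 1/3
= 1/5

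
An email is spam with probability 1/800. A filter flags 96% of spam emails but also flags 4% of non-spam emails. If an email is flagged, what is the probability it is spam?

Let D = the rare event, + = positive/flagged.
P(D) = 1/800
P(+|D) = 96/100 = 24/25
P(+|D') = 4/100 = 1/25
P(+) = P(+|D)P(D) + P(+|D')P(D')
     = \frac{24}{25} × \frac{1}{800} + \frac{1}{25} × \frac{799}{800}
     = \frac{823}{20000}
P(D|+) = P(+|D)P(D)/P(+) = \frac{24}{823}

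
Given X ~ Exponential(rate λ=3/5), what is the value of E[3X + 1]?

For X ~ Exponential(rate λ=3/5):
E[X] = \frac{5}{3}
E[3X + 1] = 3 × E[X] + 1 = 6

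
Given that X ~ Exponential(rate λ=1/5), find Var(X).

For X ~ Exponential(rate λ=1/5):
Var(X) = 25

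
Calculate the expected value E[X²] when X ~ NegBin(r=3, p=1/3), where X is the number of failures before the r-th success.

Using the identity E[X²] = Var(X) + (E[X])²:
E[X] = 6
Var(X) = 18
E[X²] = 18 + (6)²
= 54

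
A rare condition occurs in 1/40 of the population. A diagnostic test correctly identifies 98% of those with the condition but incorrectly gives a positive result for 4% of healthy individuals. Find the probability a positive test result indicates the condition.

Let D = the rare event, + = positive/flagged.
P(D) = 1/40
P(+|D) = 98/100 = 49/50
P(+|D') = 4/100 = 1/25
P(+) = P(+|D)P(D) + P(+|D')P(D')
     = \frac{49}{50} × \frac{1}{40} + \frac{1}{25} × \frac{39}{40}
     = \frac{127}{2000}
P(D|+) = P(+|D)P(D)/P(+) = \frac{49}{127}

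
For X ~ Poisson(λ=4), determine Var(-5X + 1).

For X ~ Poisson(λ=4):
Var(X) = 4
Var(-5X + 1) = (-5)² × Var(X) = 25 × 4 = 100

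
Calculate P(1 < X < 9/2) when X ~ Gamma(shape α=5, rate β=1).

P(1 < X < 9/2) = ∫_{1}^{9/2} f(x) dx
where f(x) = \frac{x^{4} e^{- x}}{24}
= - \frac{6131}{128 e^{\frac{9}{2}}} + \frac{65}{24 e}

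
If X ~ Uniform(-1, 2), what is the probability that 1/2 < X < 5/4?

P(1/2 < X < 5/4) = ∫_{1/2}^{5/4} f(x) dx
where f(x) = \frac{1}{3}
= \frac{1}{4}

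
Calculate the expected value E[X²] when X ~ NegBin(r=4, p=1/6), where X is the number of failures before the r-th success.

Using the identity E[X²] = Var(X) + (E[X])²:
E[X] = 20
Var(X) = 120
E[X²] = 120 + (20)²
= 520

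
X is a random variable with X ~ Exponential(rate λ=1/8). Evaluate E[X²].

Using the identity E[X²] = Var(X) + (E[X])²:
E[X] = 8
Var(X) = 64
E[X²] = 64 + (8)²
= 128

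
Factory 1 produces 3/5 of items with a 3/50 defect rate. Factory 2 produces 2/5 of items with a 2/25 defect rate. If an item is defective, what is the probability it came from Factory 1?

Using Bayes' theorem:
P(F1) = 3/5, P(D|F1) = 3/50
P(F2) = 2/5, P(D|F2) = 2/25
P(D) = P(D|F1)P(F1) + P(D|F2)P(F2)
     = \frac{17}{250}
P(F1|D) = P(D|F1)P(F1) / P(D)
= \frac{9}{17}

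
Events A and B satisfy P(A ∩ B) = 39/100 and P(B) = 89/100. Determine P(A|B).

P(A|B) = P(A ∩ B) / P(B)
= (39/100) / (89/100)
= 39/89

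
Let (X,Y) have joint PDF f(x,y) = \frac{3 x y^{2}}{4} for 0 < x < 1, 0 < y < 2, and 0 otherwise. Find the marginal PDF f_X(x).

f_X(x) = ∫_0^2 f(x,y) dy
= ∫_0^2 \frac{3 x y^{2}}{4} dy
= 2 x for 0 < x < 1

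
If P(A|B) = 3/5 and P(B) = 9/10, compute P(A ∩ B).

By definition, P(A|B) = P(A ∩ B) / P(B)
So P(A ∩ B) = P(A|B) × P(B)
= 3/5 × 9/10
= 27/50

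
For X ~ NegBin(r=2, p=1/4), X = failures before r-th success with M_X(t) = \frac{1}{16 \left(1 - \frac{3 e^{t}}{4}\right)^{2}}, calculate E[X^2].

To find E[X^2], compute M^(2)(0):
M^(1)(t) = \frac{3 e^{t}}{32 \left(1 - \frac{3 e^{t}}{4}\right)^{3}}
M^(2)(t) = \frac{3 e^{t}}{32 \left(1 - \frac{3 e^{t}}{4}\right)^{3}} + \frac{27 e^{2 t}}{128 \left(1 - \frac{3 e^{t}}{4}\right)^{4}}
M^(2)(0) = 60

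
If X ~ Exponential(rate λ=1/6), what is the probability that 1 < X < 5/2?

P(1 < X < 5/2) = ∫_{1}^{5/2} f(x) dx
where f(x) = \frac{e^{- \frac{x}{6}}}{6}
= - \frac{1}{e^{\frac{5}{12}}} + e^{- \frac{1}{6}}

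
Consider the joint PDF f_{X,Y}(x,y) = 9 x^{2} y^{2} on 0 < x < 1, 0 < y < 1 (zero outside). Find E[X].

E[X] = ∫_0^1 ∫_0^1 x × f(x,y) dy dx
= ∫_0^1 ∫_0^1 x × (9 x^{2} y^{2}) dy dx
= \frac{3}{4}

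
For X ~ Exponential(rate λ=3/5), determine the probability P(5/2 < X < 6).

P(5/2 < X < 6) = ∫_{5/2}^{6} f(x) dx
where f(x) = \frac{3 e^{- \frac{3 x}{5}}}{5}
= - \frac{1}{e^{\frac{18}{5}}} + e^{- \frac{3}{2}}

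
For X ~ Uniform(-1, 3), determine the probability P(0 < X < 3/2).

P(0 < X < 3/2) = ∫_{0}^{3/2} f(x) dx
where f(x) = \frac{1}{4}
= \frac{3}{8}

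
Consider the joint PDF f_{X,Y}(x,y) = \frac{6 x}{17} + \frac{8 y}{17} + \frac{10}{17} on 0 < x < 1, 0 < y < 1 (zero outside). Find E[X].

E[X] = ∫_0^1 ∫_0^1 x × f(x,y) dy dx
= ∫_0^1 ∫_0^1 x × (\frac{6 x}{17} + \frac{8 y}{17} + \frac{10}{17}) dy dx
= \frac{9}{17}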